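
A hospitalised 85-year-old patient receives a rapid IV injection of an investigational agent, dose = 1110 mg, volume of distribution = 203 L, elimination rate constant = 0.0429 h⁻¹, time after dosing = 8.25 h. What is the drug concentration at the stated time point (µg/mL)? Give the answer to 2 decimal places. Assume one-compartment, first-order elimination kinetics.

3.84 µg/mL

C₀ = Dose / Vd = 1110 / 203 = 5.468 mg/L
C = C₀ · e^(−k·t) = 5.468 × e^(−0.04290 × 8.25)
  = 5.468 × 0.7019 = 3.838 mg/L
(3.838 mg/L = 3.838 µg/mL)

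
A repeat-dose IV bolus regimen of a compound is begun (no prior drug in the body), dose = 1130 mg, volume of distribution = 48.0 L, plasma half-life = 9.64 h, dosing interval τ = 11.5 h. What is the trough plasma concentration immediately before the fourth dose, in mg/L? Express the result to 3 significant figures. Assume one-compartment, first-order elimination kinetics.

16.8 mg/L

C₀ per dose = Dose / Vd = 1130 / 48.0 = 23.54 mg/L
k = ln2 / t½ = 0.693147 / 9.64 = 0.07190 h⁻¹
Fraction remaining after one interval: r = e^(−kτ) = e^(−0.07190 × 11.5) = 0.4374
Before dose 4, 3 doses have been given (aged 1τ, 2τ, 3τ).
C_trough = C₀ × (r + r² + … + r^3) = C₀ × r(1−r^3)/(1−r)
        = 23.54 × 0.4374 × (1 − 0.08368) / (1 − 0.4374) = 16.77 mg/L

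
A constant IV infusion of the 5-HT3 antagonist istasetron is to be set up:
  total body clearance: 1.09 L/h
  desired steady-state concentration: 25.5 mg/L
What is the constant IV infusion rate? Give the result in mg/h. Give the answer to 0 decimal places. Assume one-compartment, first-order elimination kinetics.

At steady state, infusion rate R₀ = Css × CL = 25.5 × 1.090 = 27.80 mg/h

28 mg/h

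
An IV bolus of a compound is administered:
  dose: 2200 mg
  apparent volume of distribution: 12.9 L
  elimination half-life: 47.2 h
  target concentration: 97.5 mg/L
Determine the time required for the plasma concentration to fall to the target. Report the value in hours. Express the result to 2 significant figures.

C₀ = Dose / Vd = 2200 / 12.9 = 170.5 mg/L
k = ln2 / t½ = 0.693147 / 47.2 = 0.01469 h⁻¹
t = ln(C₀ / C) / k = ln(170.5 / 97.5) / 0.01469
  = ln(1.749) / 0.01469 = 0.5590 / 0.01469 = 38.05 h

38 h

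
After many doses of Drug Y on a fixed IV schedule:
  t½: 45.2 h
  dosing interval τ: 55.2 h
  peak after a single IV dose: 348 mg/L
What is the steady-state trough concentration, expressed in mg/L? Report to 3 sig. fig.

k = ln2 / t½ = 0.693147 / 45.2 = 0.01534 h⁻¹
e^(−kτ) = e^(−0.01534 × 55.2) = 0.4288
Accumulation ratio R = 1 / (1 − e^(−kτ)) = 1 / (1 − 0.4288) = 1.751
Steady-state trough = C₀ × R × e^(−kτ) = 348 × 1.751 × 0.4288 = 261.3 mg/L

261 mg/L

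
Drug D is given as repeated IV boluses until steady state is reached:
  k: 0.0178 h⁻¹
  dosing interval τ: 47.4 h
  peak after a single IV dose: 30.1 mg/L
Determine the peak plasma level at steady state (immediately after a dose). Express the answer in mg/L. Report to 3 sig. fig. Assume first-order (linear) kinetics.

52.8 mg/L

e^(−kτ) = e^(−0.01780 × 47.4) = 0.4301
Accumulation ratio R = 1 / (1 − e^(−kτ)) = 1 / (1 − 0.4301) = 1.755
Steady-state peak = C₀ × R = 30.1 × 1.755 = 52.83 mg/L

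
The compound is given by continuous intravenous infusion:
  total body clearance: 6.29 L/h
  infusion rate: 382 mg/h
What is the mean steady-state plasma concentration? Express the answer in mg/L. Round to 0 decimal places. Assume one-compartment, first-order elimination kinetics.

61 mg/L

At steady state Css = R₀ / CL = 382 / 6.290 = 60.73 mg/L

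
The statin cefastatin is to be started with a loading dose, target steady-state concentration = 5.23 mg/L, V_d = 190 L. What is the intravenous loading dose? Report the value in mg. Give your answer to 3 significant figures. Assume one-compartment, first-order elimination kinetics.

994 mg

LD = Css × Vd = 5.23 × 190 = 993.7 mg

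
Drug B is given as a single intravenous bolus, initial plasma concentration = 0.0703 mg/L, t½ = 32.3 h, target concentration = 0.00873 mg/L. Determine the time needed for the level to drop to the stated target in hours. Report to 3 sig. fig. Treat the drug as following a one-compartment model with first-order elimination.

k = ln2 / t½ = 0.693147 / 32.3 = 0.02146 h⁻¹
t = ln(C₀ / C) / k = ln(0.07030 / 0.00873) / 0.02146
  = ln(8.053) / 0.02146 = 2.086 / 0.02146 = 97.20 h

97.2 h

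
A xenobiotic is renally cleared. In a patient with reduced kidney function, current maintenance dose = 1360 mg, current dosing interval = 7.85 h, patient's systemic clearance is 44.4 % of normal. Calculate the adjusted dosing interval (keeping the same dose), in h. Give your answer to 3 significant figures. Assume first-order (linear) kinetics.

17.7 h

To keep the same average steady-state level, dosing rate must scale with clearance.
CL ratio = 44.4 / 100 = 0.4440
New interval (same dose) = 7.85 / 0.4440 = 17.68 h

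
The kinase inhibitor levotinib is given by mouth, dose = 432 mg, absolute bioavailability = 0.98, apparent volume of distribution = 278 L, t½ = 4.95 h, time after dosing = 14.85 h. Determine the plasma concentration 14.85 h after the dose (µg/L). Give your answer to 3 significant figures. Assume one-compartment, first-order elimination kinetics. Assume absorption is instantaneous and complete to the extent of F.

190 µg/L

Amount reaching circulation = F × Dose = 0.98 × 432.0 = 423.4 mg
C₀ = F·Dose / Vd = 423.4 / 278 = 1.523 mg/L
k = ln2 / t½ = 0.693147 / 4.95 = 0.1400 h⁻¹
t / t½ = 14.85 / 4.95 = 3 half-lives
C = C₀ × (1/2)^3 = 1.523 × 0.1250 = 0.1904 mg/L
Convert: 0.1904 mg/L × 1000 = 190.4 µg/L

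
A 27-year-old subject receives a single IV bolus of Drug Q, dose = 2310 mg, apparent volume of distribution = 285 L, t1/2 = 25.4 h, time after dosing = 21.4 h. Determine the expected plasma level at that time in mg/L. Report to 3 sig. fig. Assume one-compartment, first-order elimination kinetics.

4.52 mg/L

C₀ = Dose / Vd = 2310 / 285 = 8.105 mg/L
k = ln2 / t½ = 0.693147 / 25.4 = 0.02729 h⁻¹
C = C₀ · e^(−k·t) = 8.105 × e^(−0.02729 × 21.4)
  = 8.105 × 0.5577 = 4.520 mg/L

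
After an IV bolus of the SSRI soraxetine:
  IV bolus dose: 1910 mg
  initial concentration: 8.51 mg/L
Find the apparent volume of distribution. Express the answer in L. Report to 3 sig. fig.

Vd = Dose / C₀ = 1910 / 8.51 = 224.4 L

224 L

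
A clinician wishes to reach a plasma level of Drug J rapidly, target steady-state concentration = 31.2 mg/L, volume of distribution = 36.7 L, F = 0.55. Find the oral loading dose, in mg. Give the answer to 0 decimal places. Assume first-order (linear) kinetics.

LD = Css × Vd / F = 31.2 × 36.7 / 0.55 = 2082 mg

2082 mg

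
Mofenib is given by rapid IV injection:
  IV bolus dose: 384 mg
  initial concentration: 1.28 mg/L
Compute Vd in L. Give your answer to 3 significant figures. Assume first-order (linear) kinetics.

300 L

Vd = Dose / C₀ = 384.0 / 1.28 = 300.0 L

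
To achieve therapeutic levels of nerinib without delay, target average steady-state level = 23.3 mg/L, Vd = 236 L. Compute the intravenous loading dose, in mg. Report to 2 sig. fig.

LD = Css × Vd = 23.3 × 236 = 5499 mg

5500 mg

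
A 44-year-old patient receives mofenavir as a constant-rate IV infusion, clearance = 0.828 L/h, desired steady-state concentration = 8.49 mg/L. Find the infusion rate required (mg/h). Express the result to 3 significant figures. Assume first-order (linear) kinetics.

7.03 mg/h

At steady state, infusion rate R₀ = Css × CL = 8.49 × 0.8280 = 7.030 mg/h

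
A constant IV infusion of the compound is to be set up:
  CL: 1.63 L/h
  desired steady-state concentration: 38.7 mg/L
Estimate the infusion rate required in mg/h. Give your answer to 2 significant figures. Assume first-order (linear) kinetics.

At steady state, infusion rate R₀ = Css × CL = 38.7 × 1.630 = 63.08 mg/h

63 mg/h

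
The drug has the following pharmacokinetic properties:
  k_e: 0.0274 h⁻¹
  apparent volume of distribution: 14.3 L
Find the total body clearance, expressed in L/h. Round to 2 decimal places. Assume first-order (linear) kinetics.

CL = k × Vd = 0.0274 × 14.3 = 0.3918 L/h

0.39 L/h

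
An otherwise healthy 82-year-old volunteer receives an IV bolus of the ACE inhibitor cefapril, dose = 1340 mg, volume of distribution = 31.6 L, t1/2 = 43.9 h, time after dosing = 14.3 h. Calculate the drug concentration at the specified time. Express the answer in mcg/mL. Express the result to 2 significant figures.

C₀ = Dose / Vd = 1340 / 31.6 = 42.41 mg/L
k = ln2 / t½ = 0.693147 / 43.9 = 0.01579 h⁻¹
C = C₀ · e^(−k·t) = 42.41 × e^(−0.01579 × 14.3)
  = 42.41 × 0.7979 = 33.84 mg/L
(33.84 mg/L = 33.84 mcg/mL)

34 mcg/mL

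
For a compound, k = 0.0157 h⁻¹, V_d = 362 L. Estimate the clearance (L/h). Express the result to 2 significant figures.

CL = k × Vd = 0.0157 × 362 = 5.683 L/h

5.7 L/h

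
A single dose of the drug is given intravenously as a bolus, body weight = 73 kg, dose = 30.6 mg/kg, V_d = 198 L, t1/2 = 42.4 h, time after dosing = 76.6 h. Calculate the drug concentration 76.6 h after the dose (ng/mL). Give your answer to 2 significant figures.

3200 ng/mL

Total dose = 30.6 × 73 = 2234 mg
C₀ = Dose / Vd = 2234 / 198 = 11.28 mg/L
k = ln2 / t½ = 0.693147 / 42.4 = 0.01635 h⁻¹
C = C₀ · e^(−k·t) = 11.28 × e^(−0.01635 × 76.6)
  = 11.28 × 0.2858 = 3.224 mg/L
Convert: 3.224 mg/L × 1000 = 3224 ng/mL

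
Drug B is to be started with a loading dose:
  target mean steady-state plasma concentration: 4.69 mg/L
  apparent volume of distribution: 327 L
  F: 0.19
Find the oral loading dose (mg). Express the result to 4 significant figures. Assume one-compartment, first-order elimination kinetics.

8072 mg

LD = Css × Vd / F = 4.69 × 327 / 0.19 = 8072 mg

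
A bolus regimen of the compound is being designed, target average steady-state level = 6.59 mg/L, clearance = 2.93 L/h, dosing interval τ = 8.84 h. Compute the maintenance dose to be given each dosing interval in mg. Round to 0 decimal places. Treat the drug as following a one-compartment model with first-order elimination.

At steady state, Dose/τ = Css × CL.
Dose = Css × CL × τ = 6.59 × 2.930 × 8.84 = 170.7 mg

171 mg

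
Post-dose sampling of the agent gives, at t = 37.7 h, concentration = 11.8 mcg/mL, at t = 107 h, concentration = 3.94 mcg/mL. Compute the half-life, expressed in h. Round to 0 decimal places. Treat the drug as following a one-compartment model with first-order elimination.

44 h

k = ln(C₁/C₂) / (t₂ − t₁) = ln(11.8/3.94) / (107 − 37.7)
  = 1.097 / 69.30 = 0.01583 h⁻¹
t½ = ln2 / k = 0.693147 / 0.01583 = 43.79 h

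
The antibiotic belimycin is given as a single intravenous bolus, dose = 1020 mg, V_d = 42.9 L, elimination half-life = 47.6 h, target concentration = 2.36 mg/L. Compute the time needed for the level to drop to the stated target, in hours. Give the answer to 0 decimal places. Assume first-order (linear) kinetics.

C₀ = Dose / Vd = 1020 / 42.9 = 23.78 mg/L
k = ln2 / t½ = 0.693147 / 47.6 = 0.01456 h⁻¹
t = ln(C₀ / C) / k = ln(23.78 / 2.36) / 0.01456
  = ln(10.08) / 0.01456 = 2.311 / 0.01456 = 158.7 h

159 h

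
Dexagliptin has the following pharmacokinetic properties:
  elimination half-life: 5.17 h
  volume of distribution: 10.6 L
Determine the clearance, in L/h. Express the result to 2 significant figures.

k = ln2 / t½ = 0.693147 / 5.17 = 0.1341 h⁻¹
CL = k × Vd = 0.1341 × 10.6 = 1.421 L/h

1.4 L/h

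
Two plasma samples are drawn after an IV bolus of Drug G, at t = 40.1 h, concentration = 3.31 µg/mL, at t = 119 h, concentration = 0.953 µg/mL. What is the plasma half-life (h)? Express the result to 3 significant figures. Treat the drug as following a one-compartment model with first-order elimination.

k = ln(C₁/C₂) / (t₂ − t₁) = ln(3.31/0.953) / (119 − 40.1)
  = 1.245 / 78.90 = 0.01578 h⁻¹
t½ = ln2 / k = 0.693147 / 0.01578 = 43.93 h

43.9 h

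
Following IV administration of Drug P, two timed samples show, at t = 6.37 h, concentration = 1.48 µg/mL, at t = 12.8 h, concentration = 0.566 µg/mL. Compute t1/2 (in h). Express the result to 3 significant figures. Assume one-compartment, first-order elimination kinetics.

k = ln(C₁/C₂) / (t₂ − t₁) = ln(1.48/0.566) / (12.8 − 6.37)
  = 0.9612 / 6.430 = 0.1495 h⁻¹
t½ = ln2 / k = 0.693147 / 0.1495 = 4.636 h

4.64 h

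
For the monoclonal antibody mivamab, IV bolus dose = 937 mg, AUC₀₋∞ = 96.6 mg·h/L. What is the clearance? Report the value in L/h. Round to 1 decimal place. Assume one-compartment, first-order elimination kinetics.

CL = Dose / AUC = 937 / 96.6 = 9.700 L/h

9.7 L/h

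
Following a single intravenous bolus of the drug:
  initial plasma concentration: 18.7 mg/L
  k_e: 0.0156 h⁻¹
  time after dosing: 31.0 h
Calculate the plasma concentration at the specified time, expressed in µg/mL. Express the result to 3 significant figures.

C = C₀ · e^(−k·t) = 18.70 × e^(−0.01560 × 31.0)
  = 18.70 × 0.6166 = 11.53 mg/L
(11.53 mg/L = 11.53 µg/mL)

11.5 µg/mL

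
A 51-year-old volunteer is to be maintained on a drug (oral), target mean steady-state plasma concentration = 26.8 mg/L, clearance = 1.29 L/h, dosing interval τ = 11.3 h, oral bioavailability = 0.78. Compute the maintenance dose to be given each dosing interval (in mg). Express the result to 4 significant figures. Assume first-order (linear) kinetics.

At steady state, F × (Dose/τ) = Css × CL.
Dose = Css × CL × τ / F = 26.8 × 1.290 × 11.3 / 0.78 = 500.9 mg

500.9 mg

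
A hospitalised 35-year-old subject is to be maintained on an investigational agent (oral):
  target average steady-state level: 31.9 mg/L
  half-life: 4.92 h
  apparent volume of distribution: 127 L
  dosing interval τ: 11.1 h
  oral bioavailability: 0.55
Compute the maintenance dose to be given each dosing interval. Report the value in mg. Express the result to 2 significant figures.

12000 mg

k = ln2 / t½ = 0.693147 / 4.92 = 0.1409 h⁻¹
CL = k × Vd = 0.1409 × 127 = 17.89 L/h
At steady state, F × (Dose/τ) = Css × CL.
Dose = Css × CL × τ / F = 31.9 × 17.89 × 11.1 / 0.55 = 11520 mg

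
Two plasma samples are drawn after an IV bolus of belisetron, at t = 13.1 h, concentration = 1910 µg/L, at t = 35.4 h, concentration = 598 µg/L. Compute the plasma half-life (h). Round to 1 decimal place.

13.3 h

k = ln(C₁/C₂) / (t₂ − t₁) = ln(1910/598) / (35.4 − 13.1)
  = 1.161 / 22.30 = 0.05206 h⁻¹
t½ = ln2 / k = 0.693147 / 0.05206 = 13.31 h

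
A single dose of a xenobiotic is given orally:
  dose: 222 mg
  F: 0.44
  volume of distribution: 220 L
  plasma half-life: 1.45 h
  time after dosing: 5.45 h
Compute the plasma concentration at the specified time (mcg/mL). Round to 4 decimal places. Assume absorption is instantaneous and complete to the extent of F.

0.0328 mcg/mL

Amount reaching circulation = F × Dose = 0.44 × 222.0 = 97.68 mg
C₀ = F·Dose / Vd = 97.68 / 220 = 0.4440 mg/L
k = ln2 / t½ = 0.693147 / 1.45 = 0.4780 h⁻¹
C = C₀ · e^(−k·t) = 0.4440 × e^(−0.4780 × 5.45)
  = 0.4440 × 0.07390 = 0.03281 mg/L
(0.03281 mg/L = 0.03281 mcg/mL)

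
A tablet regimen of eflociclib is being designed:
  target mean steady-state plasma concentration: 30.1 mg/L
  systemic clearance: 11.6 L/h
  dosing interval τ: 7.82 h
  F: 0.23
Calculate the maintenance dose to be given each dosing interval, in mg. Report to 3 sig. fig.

At steady state, F × (Dose/τ) = Css × CL.
Dose = Css × CL × τ / F = 30.1 × 11.60 × 7.82 / 0.23 = 11870 mg

11900 mg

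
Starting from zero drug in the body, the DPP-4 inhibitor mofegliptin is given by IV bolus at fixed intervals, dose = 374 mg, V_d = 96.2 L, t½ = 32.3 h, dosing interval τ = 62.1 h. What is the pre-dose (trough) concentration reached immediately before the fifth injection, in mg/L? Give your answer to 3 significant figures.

C₀ per dose = Dose / Vd = 374 / 96.2 = 3.888 mg/L
k = ln2 / t½ = 0.693147 / 32.3 = 0.02146 h⁻¹
Fraction remaining after one interval: r = e^(−kτ) = e^(−0.02146 × 62.1) = 0.2638
Before dose 5, 4 doses have been given (aged 1τ, 2τ, 3τ, 4τ).
C_trough = C₀ × (r + r² + … + r^4) = C₀ × r(1−r^4)/(1−r)
        = 3.888 × 0.2638 × (1 − 0.004843) / (1 − 0.2638) = 1.386 mg/L

1.39 mg/L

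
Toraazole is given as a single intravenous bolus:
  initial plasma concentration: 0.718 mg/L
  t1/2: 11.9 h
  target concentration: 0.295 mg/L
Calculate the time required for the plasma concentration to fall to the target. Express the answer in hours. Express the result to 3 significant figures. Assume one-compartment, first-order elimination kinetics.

k = ln2 / t½ = 0.693147 / 11.9 = 0.05825 h⁻¹
t = ln(C₀ / C) / k = ln(0.7180 / 0.295) / 0.05825
  = ln(2.434) / 0.05825 = 0.8895 / 0.05825 = 15.27 h

15.3 h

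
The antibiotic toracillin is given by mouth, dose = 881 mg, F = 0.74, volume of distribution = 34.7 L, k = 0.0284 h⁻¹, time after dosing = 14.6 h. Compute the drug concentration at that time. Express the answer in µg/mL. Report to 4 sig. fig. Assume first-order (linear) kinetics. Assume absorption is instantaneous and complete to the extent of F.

Amount reaching circulation = F × Dose = 0.74 × 881.0 = 651.9 mg
C₀ = F·Dose / Vd = 651.9 / 34.7 = 18.79 mg/L
C = C₀ · e^(−k·t) = 18.79 × e^(−0.02840 × 14.6)
  = 18.79 × 0.6606 = 12.41 mg/L
(12.41 mg/L = 12.41 µg/mL)

12.41 µg/mL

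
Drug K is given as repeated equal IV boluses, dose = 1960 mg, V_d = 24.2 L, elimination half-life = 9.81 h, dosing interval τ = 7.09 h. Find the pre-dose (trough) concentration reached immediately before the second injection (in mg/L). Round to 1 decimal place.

49.1 mg/L

C₀ per dose = Dose / Vd = 1960 / 24.2 = 80.99 mg/L
k = ln2 / t½ = 0.693147 / 9.81 = 0.07066 h⁻¹
Fraction remaining after one interval: r = e^(−kτ) = e^(−0.07066 × 7.09) = 0.6059
Before dose 2, 1 dose has been given (aged 1τ).
C_trough = C₀ × r = 80.99 × 0.6059 = 49.07 mg/L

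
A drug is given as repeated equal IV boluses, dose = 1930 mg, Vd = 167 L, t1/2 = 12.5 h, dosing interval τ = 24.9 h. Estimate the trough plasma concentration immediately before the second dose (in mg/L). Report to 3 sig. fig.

C₀ per dose = Dose / Vd = 1930 / 167 = 11.56 mg/L
k = ln2 / t½ = 0.693147 / 12.5 = 0.05545 h⁻¹
Fraction remaining after one interval: r = e^(−kτ) = e^(−0.05545 × 24.9) = 0.2514
Before dose 2, 1 dose has been given (aged 1τ).
C_trough = C₀ × r = 11.56 × 0.2514 = 2.906 mg/L

2.91 mg/L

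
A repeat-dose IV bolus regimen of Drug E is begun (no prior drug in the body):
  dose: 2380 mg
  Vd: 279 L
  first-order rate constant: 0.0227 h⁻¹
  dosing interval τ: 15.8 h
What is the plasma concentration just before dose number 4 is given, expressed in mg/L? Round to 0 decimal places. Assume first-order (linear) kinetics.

C₀ per dose = Dose / Vd = 2380 / 279 = 8.530 mg/L
Fraction remaining after one interval: r = e^(−kτ) = e^(−0.02270 × 15.8) = 0.6986
Before dose 4, 3 doses have been given (aged 1τ, 2τ, 3τ).
C_trough = C₀ × (r + r² + … + r^3) = C₀ × r(1−r^3)/(1−r)
        = 8.530 × 0.6986 × (1 − 0.3409) / (1 − 0.6986) = 13.03 mg/L

13 mg/L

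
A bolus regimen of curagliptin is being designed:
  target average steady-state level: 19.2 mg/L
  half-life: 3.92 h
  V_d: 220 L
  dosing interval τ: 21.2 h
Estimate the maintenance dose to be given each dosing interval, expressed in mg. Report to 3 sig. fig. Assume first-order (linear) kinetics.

k = ln2 / t½ = 0.693147 / 3.92 = 0.1768 h⁻¹
CL = k × Vd = 0.1768 × 220 = 38.90 L/h
At steady state, Dose/τ = Css × CL.
Dose = Css × CL × τ = 19.2 × 38.90 × 21.2 = 15830 mg

15800 mg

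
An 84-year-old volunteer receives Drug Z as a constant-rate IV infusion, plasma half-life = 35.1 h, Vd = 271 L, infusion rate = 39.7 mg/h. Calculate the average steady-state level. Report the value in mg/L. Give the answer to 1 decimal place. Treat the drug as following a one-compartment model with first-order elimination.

7.4 mg/L

k = ln2 / t½ = 0.693147 / 35.1 = 0.01975 h⁻¹
CL = k × Vd = 0.01975 × 271 = 5.352 L/h
At steady state Css = R₀ / CL = 39.7 / 5.352 = 7.418 mg/L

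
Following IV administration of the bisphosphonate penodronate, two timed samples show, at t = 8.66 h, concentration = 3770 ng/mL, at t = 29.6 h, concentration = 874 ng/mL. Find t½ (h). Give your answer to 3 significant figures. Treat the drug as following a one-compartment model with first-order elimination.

k = ln(C₁/C₂) / (t₂ − t₁) = ln(3770/874) / (29.6 − 8.66)
  = 1.462 / 20.94 = 0.06982 h⁻¹
t½ = ln2 / k = 0.693147 / 0.06982 = 9.928 h

9.93 h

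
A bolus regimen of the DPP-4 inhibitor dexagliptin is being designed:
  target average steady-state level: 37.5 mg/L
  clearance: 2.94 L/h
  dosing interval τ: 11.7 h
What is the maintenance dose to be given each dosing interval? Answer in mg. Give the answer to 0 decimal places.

At steady state, Dose/τ = Css × CL.
Dose = Css × CL × τ = 37.5 × 2.940 × 11.7 = 1290 mg

1290 mg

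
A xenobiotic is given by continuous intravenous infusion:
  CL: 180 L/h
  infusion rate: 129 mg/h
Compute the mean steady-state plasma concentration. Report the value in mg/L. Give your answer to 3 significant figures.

0.717 mg/L

At steady state Css = R₀ / CL = 129 / 180.0 = 0.7167 mg/L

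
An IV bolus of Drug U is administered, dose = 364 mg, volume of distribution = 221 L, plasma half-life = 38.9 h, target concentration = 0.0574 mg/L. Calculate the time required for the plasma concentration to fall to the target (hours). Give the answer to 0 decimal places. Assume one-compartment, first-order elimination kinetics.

C₀ = Dose / Vd = 364.0 / 221 = 1.647 mg/L
k = ln2 / t½ = 0.693147 / 38.9 = 0.01782 h⁻¹
t = ln(C₀ / C) / k = ln(1.647 / 0.0574) / 0.01782
  = ln(28.69) / 0.01782 = 3.357 / 0.01782 = 188.4 h

188 h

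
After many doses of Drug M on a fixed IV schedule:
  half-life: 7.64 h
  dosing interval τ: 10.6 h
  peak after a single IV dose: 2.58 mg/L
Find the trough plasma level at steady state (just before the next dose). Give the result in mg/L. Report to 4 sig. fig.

k = ln2 / t½ = 0.693147 / 7.64 = 0.09073 h⁻¹
e^(−kτ) = e^(−0.09073 × 10.6) = 0.3822
Accumulation ratio R = 1 / (1 − e^(−kτ)) = 1 / (1 − 0.3822) = 1.619
Steady-state trough = C₀ × R × e^(−kτ) = 2.58 × 1.619 × 0.3822 = 1.596 mg/L

1.596 mg/L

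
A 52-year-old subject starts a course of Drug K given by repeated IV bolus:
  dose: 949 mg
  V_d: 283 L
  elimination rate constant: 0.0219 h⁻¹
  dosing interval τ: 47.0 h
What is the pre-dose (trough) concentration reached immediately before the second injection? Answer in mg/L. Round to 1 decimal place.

C₀ per dose = Dose / Vd = 949 / 283 = 3.353 mg/L
Fraction remaining after one interval: r = e^(−kτ) = e^(−0.02190 × 47.0) = 0.3573
Before dose 2, 1 dose has been given (aged 1τ).
C_trough = C₀ × r = 3.353 × 0.3573 = 1.198 mg/L

1.2 mg/L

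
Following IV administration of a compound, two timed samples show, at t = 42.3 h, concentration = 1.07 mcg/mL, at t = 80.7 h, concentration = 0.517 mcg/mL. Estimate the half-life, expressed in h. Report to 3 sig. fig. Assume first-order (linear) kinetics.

k = ln(C₁/C₂) / (t₂ − t₁) = ln(1.07/0.517) / (80.7 − 42.3)
  = 0.7274 / 38.40 = 0.01894 h⁻¹
t½ = ln2 / k = 0.693147 / 0.01894 = 36.60 h

36.6 h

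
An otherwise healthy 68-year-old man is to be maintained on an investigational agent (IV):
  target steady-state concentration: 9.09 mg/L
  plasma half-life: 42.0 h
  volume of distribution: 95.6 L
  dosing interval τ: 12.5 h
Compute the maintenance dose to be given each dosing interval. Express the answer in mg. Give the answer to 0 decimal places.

179 mg

k = ln2 / t½ = 0.693147 / 42.0 = 0.01650 h⁻¹
CL = k × Vd = 0.01650 × 95.6 = 1.577 L/h
At steady state, Dose/τ = Css × CL.
Dose = Css × CL × τ = 9.09 × 1.577 × 12.5 = 179.2 mg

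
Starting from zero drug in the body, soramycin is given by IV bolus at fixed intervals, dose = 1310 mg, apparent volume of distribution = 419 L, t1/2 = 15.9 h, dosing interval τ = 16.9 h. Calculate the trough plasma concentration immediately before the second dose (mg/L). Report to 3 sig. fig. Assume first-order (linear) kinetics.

C₀ per dose = Dose / Vd = 1310 / 419 = 3.126 mg/L
k = ln2 / t½ = 0.693147 / 15.9 = 0.04359 h⁻¹
Fraction remaining after one interval: r = e^(−kτ) = e^(−0.04359 × 16.9) = 0.4787
Before dose 2, 1 dose has been given (aged 1τ).
C_trough = C₀ × r = 3.126 × 0.4787 = 1.496 mg/L

1.50 mg/L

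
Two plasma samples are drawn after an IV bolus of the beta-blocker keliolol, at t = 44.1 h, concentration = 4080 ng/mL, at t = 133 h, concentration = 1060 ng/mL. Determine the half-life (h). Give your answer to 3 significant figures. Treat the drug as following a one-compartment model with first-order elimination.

45.7 h

k = ln(C₁/C₂) / (t₂ − t₁) = ln(4080/1060) / (133 − 44.1)
  = 1.348 / 88.90 = 0.01516 h⁻¹
t½ = ln2 / k = 0.693147 / 0.01516 = 45.72 h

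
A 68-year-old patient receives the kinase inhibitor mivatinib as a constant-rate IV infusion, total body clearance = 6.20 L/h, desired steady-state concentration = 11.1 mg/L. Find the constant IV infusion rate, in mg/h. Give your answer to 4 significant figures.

68.82 mg/h

At steady state, infusion rate R₀ = Css × CL = 11.1 × 6.200 = 68.82 mg/h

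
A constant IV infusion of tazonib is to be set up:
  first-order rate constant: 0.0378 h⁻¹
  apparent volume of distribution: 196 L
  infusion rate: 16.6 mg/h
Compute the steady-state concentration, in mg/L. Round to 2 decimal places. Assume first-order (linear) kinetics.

2.24 mg/L

CL = k × Vd = 0.03780 × 196 = 7.409 L/h
At steady state Css = R₀ / CL = 16.6 / 7.409 = 2.241 mg/L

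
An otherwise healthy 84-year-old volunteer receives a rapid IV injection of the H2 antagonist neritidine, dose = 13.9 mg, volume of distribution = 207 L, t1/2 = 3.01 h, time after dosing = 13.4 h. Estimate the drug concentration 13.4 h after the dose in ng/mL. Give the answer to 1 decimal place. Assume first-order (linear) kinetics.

C₀ = Dose / Vd = 13.90 / 207 = 0.06715 mg/L
k = ln2 / t½ = 0.693147 / 3.01 = 0.2303 h⁻¹
C = C₀ · e^(−k·t) = 0.06715 × e^(−0.2303 × 13.4)
  = 0.06715 × 0.04568 = 0.003067 mg/L
Convert: 0.003067 mg/L × 1000 = 3.067 ng/mL

3.1 ng/mL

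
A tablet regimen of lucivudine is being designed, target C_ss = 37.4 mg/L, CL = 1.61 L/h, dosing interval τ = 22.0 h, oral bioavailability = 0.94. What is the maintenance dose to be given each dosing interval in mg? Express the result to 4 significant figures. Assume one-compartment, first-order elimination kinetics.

At steady state, F × (Dose/τ) = Css × CL.
Dose = Css × CL × τ / F = 37.4 × 1.610 × 22.0 / 0.94 = 1409 mg

1409 mg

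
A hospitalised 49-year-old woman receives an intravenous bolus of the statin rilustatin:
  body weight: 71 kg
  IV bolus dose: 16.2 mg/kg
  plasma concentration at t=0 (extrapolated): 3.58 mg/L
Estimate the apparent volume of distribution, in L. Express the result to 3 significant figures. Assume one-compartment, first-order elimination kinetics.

321 L

Dose = 16.2 × 71 = 1150 mg
Vd = Dose / C₀ = 1150 / 3.58 = 321.2 L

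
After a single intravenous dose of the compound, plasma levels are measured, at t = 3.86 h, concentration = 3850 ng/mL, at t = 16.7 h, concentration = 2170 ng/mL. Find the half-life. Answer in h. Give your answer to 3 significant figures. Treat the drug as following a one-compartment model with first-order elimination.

15.5 h

k = ln(C₁/C₂) / (t₂ − t₁) = ln(3850/2170) / (16.7 − 3.86)
  = 0.5733 / 12.84 = 0.04465 h⁻¹
t½ = ln2 / k = 0.693147 / 0.04465 = 15.52 h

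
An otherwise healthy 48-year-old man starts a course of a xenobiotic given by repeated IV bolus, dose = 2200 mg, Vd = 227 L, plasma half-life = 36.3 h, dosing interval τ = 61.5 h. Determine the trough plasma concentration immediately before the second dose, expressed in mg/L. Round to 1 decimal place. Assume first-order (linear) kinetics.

3.0 mg/L

C₀ per dose = Dose / Vd = 2200 / 227 = 9.692 mg/L
k = ln2 / t½ = 0.693147 / 36.3 = 0.01909 h⁻¹
Fraction remaining after one interval: r = e^(−kτ) = e^(−0.01909 × 61.5) = 0.3091
Before dose 2, 1 dose has been given (aged 1τ).
C_trough = C₀ × r = 9.692 × 0.3091 = 2.996 mg/L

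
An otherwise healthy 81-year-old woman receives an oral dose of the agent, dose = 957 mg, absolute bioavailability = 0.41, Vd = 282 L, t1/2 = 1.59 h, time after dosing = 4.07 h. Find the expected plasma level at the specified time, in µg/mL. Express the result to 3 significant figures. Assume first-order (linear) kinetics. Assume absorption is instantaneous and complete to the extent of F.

Amount reaching circulation = F × Dose = 0.41 × 957.0 = 392.4 mg
C₀ = F·Dose / Vd = 392.4 / 282 = 1.391 mg/L
k = ln2 / t½ = 0.693147 / 1.59 = 0.4359 h⁻¹
C = C₀ · e^(−k·t) = 1.391 × e^(−0.4359 × 4.07)
  = 1.391 × 0.1696 = 0.2359 mg/L
(0.2359 mg/L = 0.2359 µg/mL)

0.236 µg/mL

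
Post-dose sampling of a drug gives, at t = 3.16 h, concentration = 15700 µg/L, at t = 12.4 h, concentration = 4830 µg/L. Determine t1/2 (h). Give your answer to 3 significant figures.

5.43 h

k = ln(C₁/C₂) / (t₂ − t₁) = ln(15700/4830) / (12.4 − 3.16)
  = 1.179 / 9.240 = 0.1276 h⁻¹
t½ = ln2 / k = 0.693147 / 0.1276 = 5.432 h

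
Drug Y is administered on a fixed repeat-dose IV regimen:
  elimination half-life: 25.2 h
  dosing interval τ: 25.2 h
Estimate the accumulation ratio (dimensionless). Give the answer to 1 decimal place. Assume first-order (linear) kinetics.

2.0

k = ln2 / t½ = 0.693147 / 25.2 = 0.02751 h⁻¹
e^(−kτ) = e^(−0.02751 × 25.2) = 0.4999
Accumulation ratio R = 1 / (1 − e^(−kτ)) = 1 / (1 − 0.4999) = 2.000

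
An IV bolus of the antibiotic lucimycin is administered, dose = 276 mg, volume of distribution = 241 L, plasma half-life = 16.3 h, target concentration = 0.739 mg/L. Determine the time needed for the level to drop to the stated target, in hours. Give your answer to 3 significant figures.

10.3 h

C₀ = Dose / Vd = 276.0 / 241 = 1.145 mg/L
k = ln2 / t½ = 0.693147 / 16.3 = 0.04252 h⁻¹
t = ln(C₀ / C) / k = ln(1.145 / 0.739) / 0.04252
  = ln(1.549) / 0.04252 = 0.4376 / 0.04252 = 10.29 h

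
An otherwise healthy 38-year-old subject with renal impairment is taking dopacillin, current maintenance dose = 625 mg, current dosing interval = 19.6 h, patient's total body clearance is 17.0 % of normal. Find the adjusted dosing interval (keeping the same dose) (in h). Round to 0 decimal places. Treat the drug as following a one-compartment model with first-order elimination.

To keep the same average steady-state level, dosing rate must scale with clearance.
CL ratio = 17.0 / 100 = 0.1700
New interval (same dose) = 19.6 / 0.1700 = 115.3 h

115 h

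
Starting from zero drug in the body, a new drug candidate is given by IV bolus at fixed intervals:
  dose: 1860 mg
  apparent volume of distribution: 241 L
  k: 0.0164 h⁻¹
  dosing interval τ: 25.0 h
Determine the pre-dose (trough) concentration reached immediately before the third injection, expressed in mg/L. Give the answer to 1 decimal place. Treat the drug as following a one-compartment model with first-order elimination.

C₀ per dose = Dose / Vd = 1860 / 241 = 7.718 mg/L
Fraction remaining after one interval: r = e^(−kτ) = e^(−0.01640 × 25.0) = 0.6637
Before dose 3, 2 doses have been given (aged 1τ, 2τ).
C_trough = C₀ × (r + r²) = 7.718 × (0.6637 + 0.4405) = 8.522 mg/L

8.5 mg/L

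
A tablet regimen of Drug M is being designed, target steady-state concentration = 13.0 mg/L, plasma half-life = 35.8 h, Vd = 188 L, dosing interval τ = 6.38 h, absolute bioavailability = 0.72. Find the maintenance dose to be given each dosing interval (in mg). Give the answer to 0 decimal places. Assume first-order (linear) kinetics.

419 mg

k = ln2 / t½ = 0.693147 / 35.8 = 0.01936 h⁻¹
CL = k × Vd = 0.01936 × 188 = 3.640 L/h
At steady state, F × (Dose/τ) = Css × CL.
Dose = Css × CL × τ / F = 13.0 × 3.640 × 6.38 / 0.72 = 419.3 mg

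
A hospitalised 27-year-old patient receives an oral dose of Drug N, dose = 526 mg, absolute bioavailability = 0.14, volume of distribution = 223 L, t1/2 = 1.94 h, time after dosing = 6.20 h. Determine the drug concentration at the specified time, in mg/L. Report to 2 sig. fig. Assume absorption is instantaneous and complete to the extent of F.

0.036 mg/L

Amount reaching circulation = F × Dose = 0.14 × 526.0 = 73.64 mg
C₀ = F·Dose / Vd = 73.64 / 223 = 0.3302 mg/L
k = ln2 / t½ = 0.693147 / 1.94 = 0.3573 h⁻¹
C = C₀ · e^(−k·t) = 0.3302 × e^(−0.3573 × 6.20)
  = 0.3302 × 0.1091 = 0.03602 mg/L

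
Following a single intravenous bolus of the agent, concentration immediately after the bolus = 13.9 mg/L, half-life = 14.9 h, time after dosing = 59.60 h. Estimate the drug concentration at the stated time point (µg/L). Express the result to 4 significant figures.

k = ln2 / t½ = 0.693147 / 14.9 = 0.04652 h⁻¹
t / t½ = 59.60 / 14.9 = 4 half-lives
C = C₀ × (1/2)^4 = 13.90 × 0.06250 = 0.8688 mg/L
Convert: 0.8688 mg/L × 1000 = 868.8 µg/L

868.8 µg/L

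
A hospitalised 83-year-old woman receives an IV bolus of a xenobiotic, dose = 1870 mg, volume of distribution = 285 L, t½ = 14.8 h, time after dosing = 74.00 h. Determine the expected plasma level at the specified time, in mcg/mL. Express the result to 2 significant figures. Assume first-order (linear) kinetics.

0.21 mcg/mL

C₀ = Dose / Vd = 1870 / 285 = 6.561 mg/L
k = ln2 / t½ = 0.693147 / 14.8 = 0.04683 h⁻¹
t / t½ = 74.00 / 14.8 = 5 half-lives
C = C₀ × (1/2)^5 = 6.561 × 0.03125 = 0.2050 mg/L
(0.2050 mg/L = 0.2050 mcg/mL)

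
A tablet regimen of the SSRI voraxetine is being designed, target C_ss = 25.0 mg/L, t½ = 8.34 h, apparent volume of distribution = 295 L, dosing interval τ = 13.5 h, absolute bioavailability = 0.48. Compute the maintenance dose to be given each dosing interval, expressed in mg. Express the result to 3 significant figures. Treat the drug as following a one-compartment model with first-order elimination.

k = ln2 / t½ = 0.693147 / 8.34 = 0.08311 h⁻¹
CL = k × Vd = 0.08311 × 295 = 24.52 L/h
At steady state, F × (Dose/τ) = Css × CL.
Dose = Css × CL × τ / F = 25.0 × 24.52 × 13.5 / 0.48 = 17240 mg

17200 mg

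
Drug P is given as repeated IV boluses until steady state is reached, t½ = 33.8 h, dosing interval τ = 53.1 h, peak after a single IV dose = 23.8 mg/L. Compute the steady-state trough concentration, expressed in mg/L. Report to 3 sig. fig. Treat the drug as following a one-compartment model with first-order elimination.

12.1 mg/L

k = ln2 / t½ = 0.693147 / 33.8 = 0.02051 h⁻¹
e^(−kτ) = e^(−0.02051 × 53.1) = 0.3365
Accumulation ratio R = 1 / (1 − e^(−kτ)) = 1 / (1 − 0.3365) = 1.507
Steady-state trough = C₀ × R × e^(−kτ) = 23.8 × 1.507 × 0.3365 = 12.07 mg/L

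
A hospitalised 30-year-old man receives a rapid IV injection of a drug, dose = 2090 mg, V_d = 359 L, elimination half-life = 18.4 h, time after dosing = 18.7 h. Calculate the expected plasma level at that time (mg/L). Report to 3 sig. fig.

2.88 mg/L

C₀ = Dose / Vd = 2090 / 359 = 5.822 mg/L
k = ln2 / t½ = 0.693147 / 18.4 = 0.03767 h⁻¹
C = C₀ · e^(−k·t) = 5.822 × e^(−0.03767 × 18.7)
  = 5.822 × 0.4944 = 2.878 mg/L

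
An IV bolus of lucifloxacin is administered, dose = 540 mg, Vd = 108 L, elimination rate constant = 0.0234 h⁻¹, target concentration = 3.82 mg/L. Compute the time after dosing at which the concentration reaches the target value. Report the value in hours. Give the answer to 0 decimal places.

12 h

C₀ = Dose / Vd = 540.0 / 108 = 5.000 mg/L
t = ln(C₀ / C) / k = ln(5.000 / 3.82) / 0.02340
  = ln(1.309) / 0.02340 = 0.2693 / 0.02340 = 11.51 h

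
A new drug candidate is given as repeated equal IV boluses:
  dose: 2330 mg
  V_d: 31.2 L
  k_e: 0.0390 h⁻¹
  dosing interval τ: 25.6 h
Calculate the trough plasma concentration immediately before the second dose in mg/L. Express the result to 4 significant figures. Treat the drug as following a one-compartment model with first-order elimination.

C₀ per dose = Dose / Vd = 2330 / 31.2 = 74.68 mg/L
Fraction remaining after one interval: r = e^(−kτ) = e^(−0.03900 × 25.6) = 0.3685
Before dose 2, 1 dose has been given (aged 1τ).
C_trough = C₀ × r = 74.68 × 0.3685 = 27.52 mg/L

27.52 mg/L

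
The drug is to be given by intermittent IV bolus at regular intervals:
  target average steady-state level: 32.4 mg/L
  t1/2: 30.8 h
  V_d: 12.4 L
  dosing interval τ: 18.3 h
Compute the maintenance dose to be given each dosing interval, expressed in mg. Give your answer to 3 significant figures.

165 mg

k = ln2 / t½ = 0.693147 / 30.8 = 0.02250 h⁻¹
CL = k × Vd = 0.02250 × 12.4 = 0.2790 L/h
At steady state, Dose/τ = Css × CL.
Dose = Css × CL × τ = 32.4 × 0.2790 × 18.3 = 165.4 mg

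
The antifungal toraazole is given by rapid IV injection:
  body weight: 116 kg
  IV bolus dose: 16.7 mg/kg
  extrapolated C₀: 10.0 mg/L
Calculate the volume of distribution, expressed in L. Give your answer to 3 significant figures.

Dose = 16.7 × 116 = 1937 mg
Vd = Dose / C₀ = 1937 / 10.0 = 193.7 L

194 L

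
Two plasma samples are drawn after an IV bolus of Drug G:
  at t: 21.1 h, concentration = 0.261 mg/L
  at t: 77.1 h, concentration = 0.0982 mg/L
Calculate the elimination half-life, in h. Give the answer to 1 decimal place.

k = ln(C₁/C₂) / (t₂ − t₁) = ln(0.261/0.0982) / (77.1 − 21.1)
  = 0.9775 / 56.00 = 0.01746 h⁻¹
t½ = ln2 / k = 0.693147 / 0.01746 = 39.70 h

39.7 h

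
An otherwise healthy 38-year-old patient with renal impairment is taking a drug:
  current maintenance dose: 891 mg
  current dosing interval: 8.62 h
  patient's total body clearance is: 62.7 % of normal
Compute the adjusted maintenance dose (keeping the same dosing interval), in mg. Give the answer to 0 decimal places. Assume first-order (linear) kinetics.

To keep the same average steady-state level, dosing rate must scale with clearance.
CL ratio = 62.7 / 100 = 0.6270
New dose (same interval) = 891 × 0.6270 = 558.7 mg

559 mg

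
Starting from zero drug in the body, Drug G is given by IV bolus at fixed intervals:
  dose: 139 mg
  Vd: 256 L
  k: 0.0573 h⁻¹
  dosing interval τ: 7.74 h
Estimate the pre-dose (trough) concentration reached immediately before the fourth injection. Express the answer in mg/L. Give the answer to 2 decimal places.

0.72 mg/L

C₀ per dose = Dose / Vd = 139 / 256 = 0.5430 mg/L
Fraction remaining after one interval: r = e^(−kτ) = e^(−0.05730 × 7.74) = 0.6418
Before dose 4, 3 doses have been given (aged 1τ, 2τ, 3τ).
C_trough = C₀ × (r + r² + … + r^3) = C₀ × r(1−r^3)/(1−r)
        = 0.5430 × 0.6418 × (1 − 0.2644) / (1 − 0.6418) = 0.7157 mg/L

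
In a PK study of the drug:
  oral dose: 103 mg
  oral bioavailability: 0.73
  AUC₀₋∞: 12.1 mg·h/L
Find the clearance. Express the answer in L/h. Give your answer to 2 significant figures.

6.2 L/h

CL = F·Dose / AUC = 0.73 × 103 / 12.1 = 6.214 L/h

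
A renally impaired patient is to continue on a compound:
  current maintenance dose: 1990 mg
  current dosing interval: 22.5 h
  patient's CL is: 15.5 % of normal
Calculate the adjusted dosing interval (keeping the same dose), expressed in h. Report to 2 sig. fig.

150 h

To keep the same average steady-state level, dosing rate must scale with clearance.
CL ratio = 15.5 / 100 = 0.1550
New interval (same dose) = 22.5 / 0.1550 = 145.2 h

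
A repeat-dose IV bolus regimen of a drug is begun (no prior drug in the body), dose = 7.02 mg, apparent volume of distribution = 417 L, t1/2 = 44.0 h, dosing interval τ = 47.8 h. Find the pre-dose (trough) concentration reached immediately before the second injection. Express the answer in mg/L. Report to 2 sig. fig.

0.0079 mg/L

C₀ per dose = Dose / Vd = 7.02 / 417 = 0.01683 mg/L
k = ln2 / t½ = 0.693147 / 44.0 = 0.01575 h⁻¹
Fraction remaining after one interval: r = e^(−kτ) = e^(−0.01575 × 47.8) = 0.4710
Before dose 2, 1 dose has been given (aged 1τ).
C_trough = C₀ × r = 0.01683 × 0.4710 = 0.007927 mg/L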